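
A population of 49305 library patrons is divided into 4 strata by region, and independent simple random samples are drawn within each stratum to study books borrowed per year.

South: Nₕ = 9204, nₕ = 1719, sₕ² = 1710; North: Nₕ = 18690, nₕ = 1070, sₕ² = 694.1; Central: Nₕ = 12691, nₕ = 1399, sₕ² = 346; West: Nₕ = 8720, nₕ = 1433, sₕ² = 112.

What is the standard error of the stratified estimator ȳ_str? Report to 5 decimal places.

0.36427

Var(ȳ_str) = Σₕ Wₕ²(1 − fₕ)sₕ²/nₕ with Wₕ = Nₕ/N, N = 49305.
South: Wₕ = 0.18667478; term = 0.18667478²·(1 − 0.18676662)·1710/1719 = 0.028190756.
North: Wₕ = 0.37906906; term = 0.37906906²·(1 − 0.05724987)·694.1/1070 = 0.087876256.
Central: Wₕ = 0.25739783; term = 0.25739783²·(1 − 0.11023560)·346/1399 = 0.014579518.
West: Wₕ = 0.17685833; term = 0.17685833²·(1 − 0.16433486)·112/1433 = 0.0020429379.
Sum = 0.13268947.
SE = √(0.13268947) = 0.36427.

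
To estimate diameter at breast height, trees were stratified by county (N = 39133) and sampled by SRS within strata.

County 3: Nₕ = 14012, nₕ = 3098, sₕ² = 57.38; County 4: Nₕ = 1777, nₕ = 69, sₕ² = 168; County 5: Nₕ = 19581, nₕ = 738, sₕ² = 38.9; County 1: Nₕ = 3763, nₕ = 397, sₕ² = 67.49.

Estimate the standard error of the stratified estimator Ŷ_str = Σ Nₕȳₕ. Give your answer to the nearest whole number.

5641

Var(Ŷ_str) = Σₕ Nₕ²(1 − fₕ)sₕ²/nₕ.
County 3: 14012²·(1 − 3098/14012)·57.38/3098 = 2.8324562 × 10^6.
County 4: 1777²·(1 − 69/1777)·168/69 = 7.3898477 × 10^6.
County 5: 19581²·(1 − 738/19581)·38.9/738 = 1.9448144 × 10^7.
County 1: 3763²·(1 − 397/3763)·67.49/397 = 2.1532639 × 10^6.
Sum = 3.1823712 × 10^7.
SE = √(3.1823712 × 10^7) = 5641.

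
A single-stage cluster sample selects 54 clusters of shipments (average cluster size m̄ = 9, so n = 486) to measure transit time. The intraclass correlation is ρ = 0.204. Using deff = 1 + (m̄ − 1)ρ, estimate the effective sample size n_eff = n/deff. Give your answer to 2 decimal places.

184.65

deff = 1 + (9 − 1)·0.204 = 1 + 1.632 = 2.632.
n_eff = 486 / 2.632 = 184.65.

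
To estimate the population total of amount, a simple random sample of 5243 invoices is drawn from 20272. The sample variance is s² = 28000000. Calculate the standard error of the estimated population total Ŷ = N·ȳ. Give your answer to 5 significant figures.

1.2756 × 10^6

Var(Ŷ) = N²·Var(ȳ) = N²·(1 − n/N)·s²/n.
f = 5243/20272 = 0.25863260; Var(ȳ) = 0.74136740·28000000/5243 = 3959.2385.
Var(Ŷ) = 20272² · 3959.2385 = 1.6270648 × 10^12.
SE(Ŷ) = √(1.6270648 × 10^12) = 1.2756 × 10^6.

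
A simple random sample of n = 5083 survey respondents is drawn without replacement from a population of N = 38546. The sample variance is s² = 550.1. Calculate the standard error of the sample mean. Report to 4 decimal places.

Under SRS without replacement, Var(ȳ) = (1 − f)·s²/n with f = n/N = 5083/38546 = 0.13186842.
Var(ȳ) = (1 − 0.13186842)·550.1/5083 = 0.86813158·0.10822349 = 0.09395223.
SE(ȳ) = √(0.09395223) = 0.3065.

0.3065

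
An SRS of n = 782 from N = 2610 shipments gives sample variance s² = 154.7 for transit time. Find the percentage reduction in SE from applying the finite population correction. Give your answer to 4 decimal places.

f = n/N = 782/2610 = 0.29961686.
SE_no-fpc = √(s²/n) = 0.44477645; SE_fpc = √((1−f)s²/n) = 0.3722285.
Ratio = √(1−f) = 0.83688897. Reduction = 100·(1 − 0.83688897) = 16.3111%.

16.3111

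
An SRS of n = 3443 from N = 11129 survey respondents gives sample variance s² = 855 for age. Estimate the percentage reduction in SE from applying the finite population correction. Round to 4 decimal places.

f = n/N = 3443/11129 = 0.30937191.
SE_no-fpc = √(s²/n) = 0.49832715; SE_fpc = √((1−f)s²/n) = 0.41412997.
Ratio = √(1−f) = 0.83104037. Reduction = 100·(1 − 0.83104037) = 16.8960%.

16.8960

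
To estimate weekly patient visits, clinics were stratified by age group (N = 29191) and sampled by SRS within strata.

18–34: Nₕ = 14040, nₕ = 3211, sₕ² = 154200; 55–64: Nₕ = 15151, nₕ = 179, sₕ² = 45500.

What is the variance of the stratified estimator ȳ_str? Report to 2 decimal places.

Var(ȳ_str) = Σₕ Wₕ²(1 − fₕ)sₕ²/nₕ with Wₕ = Nₕ/N, N = 29191.
18–34: Wₕ = 0.48097016; term = 0.48097016²·(1 − 0.22870370)·154200/3211 = 8.5684365.
55–64: Wₕ = 0.51902984; term = 0.51902984²·(1 − 0.01181440)·45500/179 = 67.667719.
Sum = 76.236156.

76.24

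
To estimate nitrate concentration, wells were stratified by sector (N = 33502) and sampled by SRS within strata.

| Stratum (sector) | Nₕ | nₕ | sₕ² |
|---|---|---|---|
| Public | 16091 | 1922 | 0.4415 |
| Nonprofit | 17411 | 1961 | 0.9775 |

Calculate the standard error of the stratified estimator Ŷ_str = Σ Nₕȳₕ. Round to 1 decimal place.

Var(Ŷ_str) = Σₕ Nₕ²(1 − fₕ)sₕ²/nₕ.
Public: 16091²·(1 − 1922/16091)·0.4415/1922 = 52372.048.
Nonprofit: 17411²·(1 − 1961/17411)·0.9775/1961 = 134088.45.
Sum = 186460.5.
SE = √(186460.5) = 431.8.

431.8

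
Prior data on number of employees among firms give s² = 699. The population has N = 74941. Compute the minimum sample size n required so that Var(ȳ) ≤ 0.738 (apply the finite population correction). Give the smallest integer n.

Without fpc, n₀ = s²/D = 699/0.738 = 947.1545.
With fpc, (1 − n/N)·s²/n ≤ D requires n ≥ n₀/(1 + n₀/N) = 947.1545/(1 + 947.1545/74941) = 935.3331.
Rounding up, n = 936.

936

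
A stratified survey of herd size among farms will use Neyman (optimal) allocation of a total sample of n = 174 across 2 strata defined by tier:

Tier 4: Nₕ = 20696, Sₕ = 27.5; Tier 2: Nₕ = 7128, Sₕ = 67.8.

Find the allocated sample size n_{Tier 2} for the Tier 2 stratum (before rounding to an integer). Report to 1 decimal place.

Neyman allocation: nₕ = n·NₕSₕ / Σⱼ NⱼSⱼ.
Σ NⱼSⱼ = 20696·27.5 + 7128·67.8 = 1.0524184 × 10^6.
n_{Tier 2} = 174·7128·67.8 / (1.0524184 × 10^6) = 79.9.

79.9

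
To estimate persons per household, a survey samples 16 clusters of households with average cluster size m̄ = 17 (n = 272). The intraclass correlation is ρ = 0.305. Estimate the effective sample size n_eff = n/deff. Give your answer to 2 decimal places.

deff = 1 + (17 − 1)·0.305 = 1 + 4.88 = 5.88.
n_eff = 272 / 5.88 = 46.26.

46.26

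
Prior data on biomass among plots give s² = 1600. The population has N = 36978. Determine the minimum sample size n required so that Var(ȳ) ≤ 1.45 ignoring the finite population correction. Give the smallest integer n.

1104

Without fpc, n₀ = s²/D = 1600/1.45 = 1103.4483.
Rounding up, n = 1104.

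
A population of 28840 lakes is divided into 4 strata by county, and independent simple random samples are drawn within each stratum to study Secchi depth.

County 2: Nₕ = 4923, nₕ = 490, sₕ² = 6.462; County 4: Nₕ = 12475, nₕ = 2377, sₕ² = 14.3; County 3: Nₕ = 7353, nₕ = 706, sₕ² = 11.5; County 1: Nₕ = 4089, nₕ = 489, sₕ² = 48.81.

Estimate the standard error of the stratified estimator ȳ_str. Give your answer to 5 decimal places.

0.06309

Var(ȳ_str) = Σₕ Wₕ²(1 − fₕ)sₕ²/nₕ with Wₕ = Nₕ/N, N = 28840.
County 2: Wₕ = 0.17070042; term = 0.17070042²·(1 − 0.09953281)·6.462/490 = 3.4602536 × 10^-4.
County 4: Wₕ = 0.43255895; term = 0.43255895²·(1 − 0.19054108)·14.3/2377 = 9.11155 × 10^-4.
County 3: Wₕ = 0.25495839; term = 0.25495839²·(1 − 0.09601523)·11.5/706 = 9.5717836 × 10^-4.
County 1: Wₕ = 0.14178225; term = 0.14178225²·(1 − 0.11958914)·48.81/489 = 0.0017665627.
Sum = 0.0039809214.
SE = √(0.0039809214) = 0.06309.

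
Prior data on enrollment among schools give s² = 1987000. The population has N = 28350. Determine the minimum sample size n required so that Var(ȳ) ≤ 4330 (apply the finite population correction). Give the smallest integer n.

Without fpc, n₀ = s²/D = 1987000/4330 = 458.8915.
With fpc, (1 − n/N)·s²/n ≤ D requires n ≥ n₀/(1 + n₀/N) = 458.8915/(1 + 458.8915/28350) = 451.5819.
Rounding up, n = 452.

452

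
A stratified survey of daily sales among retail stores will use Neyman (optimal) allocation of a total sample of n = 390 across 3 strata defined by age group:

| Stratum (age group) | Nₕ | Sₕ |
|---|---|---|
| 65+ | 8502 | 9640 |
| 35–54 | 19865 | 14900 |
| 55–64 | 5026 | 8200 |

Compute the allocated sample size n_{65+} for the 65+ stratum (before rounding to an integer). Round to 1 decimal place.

76.3

Neyman allocation: nₕ = n·NₕSₕ / Σⱼ NⱼSⱼ.
Σ NⱼSⱼ = 8502·9640 + 19865·14900 + 5026·8200 = 4.1916098 × 10^8.
n_{65+} = 390·8502·9640 / (4.1916098 × 10^8) = 76.3.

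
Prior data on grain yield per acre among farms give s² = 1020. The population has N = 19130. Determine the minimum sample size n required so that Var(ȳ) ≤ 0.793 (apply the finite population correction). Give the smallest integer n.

1206

Without fpc, n₀ = s²/D = 1020/0.793 = 1286.2547.
With fpc, (1 − n/N)·s²/n ≤ D requires n ≥ n₀/(1 + n₀/N) = 1286.2547/(1 + 1286.2547/19130) = 1205.2187.
Rounding up, n = 1206.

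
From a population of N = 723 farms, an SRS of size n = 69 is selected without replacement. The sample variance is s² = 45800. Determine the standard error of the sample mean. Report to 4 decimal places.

24.5035

Under SRS without replacement, Var(ȳ) = (1 − f)·s²/n with f = n/N = 69/723 = 0.09543568.
Var(ȳ) = (1 − 0.09543568)·45800/69 = 0.90456432·663.76812 = 600.42095.
SE(ȳ) = √(600.42095) = 24.5035.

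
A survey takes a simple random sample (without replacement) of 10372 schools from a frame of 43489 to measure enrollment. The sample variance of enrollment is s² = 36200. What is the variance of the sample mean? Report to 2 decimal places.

Under SRS without replacement, Var(ȳ) = (1 − f)·s²/n with f = n/N = 10372/43489 = 0.23849709.
Var(ȳ) = (1 − 0.23849709)·36200/10372 = 0.76150291·3.4901658 = 2.6577714.

2.66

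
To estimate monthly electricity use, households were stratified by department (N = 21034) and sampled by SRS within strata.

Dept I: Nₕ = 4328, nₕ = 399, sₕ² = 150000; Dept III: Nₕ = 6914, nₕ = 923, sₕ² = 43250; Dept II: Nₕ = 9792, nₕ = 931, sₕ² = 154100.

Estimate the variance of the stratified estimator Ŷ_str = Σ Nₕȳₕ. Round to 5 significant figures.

Var(Ŷ_str) = Σₕ Nₕ²(1 − fₕ)sₕ²/nₕ.
Dept I: 4328²·(1 − 399/4328)·150000/399 = 6.3927489 × 10^9.
Dept III: 6914²·(1 − 923/6914)·43250/923 = 1.9409444 × 10^9.
Dept II: 9792²·(1 − 931/9792)·154100/931 = 1.4361741 × 10^10.
Sum = 2.2695434 × 10^10.

2.2695 × 10^10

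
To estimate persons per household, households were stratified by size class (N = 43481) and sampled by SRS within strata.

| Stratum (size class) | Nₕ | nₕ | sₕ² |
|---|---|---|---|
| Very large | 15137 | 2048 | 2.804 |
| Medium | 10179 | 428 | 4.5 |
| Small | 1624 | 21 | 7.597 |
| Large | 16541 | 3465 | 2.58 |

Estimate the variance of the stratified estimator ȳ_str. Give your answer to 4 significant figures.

Var(ȳ_str) = Σₕ Wₕ²(1 − fₕ)sₕ²/nₕ with Wₕ = Nₕ/N, N = 43481.
Very large: Wₕ = 0.34812907; term = 0.34812907²·(1 − 0.13529762)·2.804/2048 = 1.434813 × 10^-4.
Medium: Wₕ = 0.23410225; term = 0.23410225²·(1 − 0.04204735)·4.5/428 = 5.519808 × 10^-4.
Small: Wₕ = 0.03734965; term = 0.03734965²·(1 − 0.01293103)·7.597/21 = 4.9813073 × 10^-4.
Large: Wₕ = 0.38041903; term = 0.38041903²·(1 − 0.20947948)·2.58/3465 = 8.5183228 × 10^-5.
Sum = 0.0012787761.

0.001279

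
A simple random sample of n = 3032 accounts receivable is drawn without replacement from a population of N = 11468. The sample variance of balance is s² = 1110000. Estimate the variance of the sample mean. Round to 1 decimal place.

269.3

Under SRS without replacement, Var(ȳ) = (1 − f)·s²/n with f = n/N = 3032/11468 = 0.26438786.
Var(ȳ) = (1 − 0.26438786)·1110000/3032 = 0.73561214·366.09499 = 269.30392.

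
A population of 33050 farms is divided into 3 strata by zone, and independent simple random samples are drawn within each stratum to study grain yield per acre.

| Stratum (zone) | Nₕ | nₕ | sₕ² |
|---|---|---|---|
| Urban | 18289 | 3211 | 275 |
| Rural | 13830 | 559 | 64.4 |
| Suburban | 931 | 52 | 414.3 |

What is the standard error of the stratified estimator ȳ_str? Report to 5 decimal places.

0.21668

Var(ȳ_str) = Σₕ Wₕ²(1 − fₕ)sₕ²/nₕ with Wₕ = Nₕ/N, N = 33050.
Urban: Wₕ = 0.55337368; term = 0.55337368²·(1 − 0.17557001)·275/3211 = 0.021621368.
Rural: Wₕ = 0.41845688; term = 0.41845688²·(1 − 0.04041938)·64.4/559 = 0.019357843.
Suburban: Wₕ = 0.02816944; term = 0.02816944²·(1 − 0.05585392)·414.3/52 = 0.0059690775.
Sum = 0.046948289.
SE = √(0.046948289) = 0.21668.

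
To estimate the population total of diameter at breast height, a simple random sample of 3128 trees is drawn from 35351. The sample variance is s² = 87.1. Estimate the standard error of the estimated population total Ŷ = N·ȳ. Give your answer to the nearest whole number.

5632

Var(Ŷ) = N²·Var(ȳ) = N²·(1 − n/N)·s²/n.
f = 3128/35351 = 0.08848406; Var(ȳ) = 0.91151594·87.1/3128 = 0.025381406.
Var(Ŷ) = 35351² · 0.025381406 = 3.1718971 × 10^7.
SE(Ŷ) = √(3.1718971 × 10^7) = 5632.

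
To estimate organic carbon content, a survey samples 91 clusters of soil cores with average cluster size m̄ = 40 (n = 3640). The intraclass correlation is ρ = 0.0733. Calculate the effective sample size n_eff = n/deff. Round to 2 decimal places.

943.32

deff = 1 + (40 − 1)·0.0733 = 1 + 2.8587 = 3.8587.
n_eff = 3640 / 3.8587 = 943.32.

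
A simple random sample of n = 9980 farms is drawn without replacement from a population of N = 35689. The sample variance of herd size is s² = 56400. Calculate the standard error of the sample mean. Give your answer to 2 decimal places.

2.02

Under SRS without replacement, Var(ȳ) = (1 − f)·s²/n with f = n/N = 9980/35689 = 0.27963798.
Var(ȳ) = (1 − 0.27963798)·56400/9980 = 0.72036202·5.6513026 = 4.0709837.
SE(ȳ) = √(4.0709837) = 2.02.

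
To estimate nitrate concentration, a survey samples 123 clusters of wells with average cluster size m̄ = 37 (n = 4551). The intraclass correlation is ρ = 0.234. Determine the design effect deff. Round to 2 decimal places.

deff = 1 + (37 − 1)·0.234 = 1 + 8.424 = 9.424.

9.42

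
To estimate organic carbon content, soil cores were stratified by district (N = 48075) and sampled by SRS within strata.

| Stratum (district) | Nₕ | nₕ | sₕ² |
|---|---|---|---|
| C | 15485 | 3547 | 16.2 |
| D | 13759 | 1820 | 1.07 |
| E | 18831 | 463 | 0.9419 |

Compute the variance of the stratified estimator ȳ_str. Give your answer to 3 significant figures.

7.12 × 10^-4

Var(ȳ_str) = Σₕ Wₕ²(1 − fₕ)sₕ²/nₕ with Wₕ = Nₕ/N, N = 48075.
C: Wₕ = 0.32210088; term = 0.32210088²·(1 − 0.22906038)·16.2/3547 = 3.6530703 × 10^-4.
D: Wₕ = 0.28619865; term = 0.28619865²·(1 − 0.13227706)·1.07/1820 = 4.1785791 × 10^-5.
E: Wₕ = 0.39170047; term = 0.39170047²·(1 − 0.02458712)·0.9419/463 = 3.0445315 × 10^-4.
Sum = 7.1154597 × 10^-4.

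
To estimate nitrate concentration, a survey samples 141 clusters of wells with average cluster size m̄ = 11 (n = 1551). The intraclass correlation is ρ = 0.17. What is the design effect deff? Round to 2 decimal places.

deff = 1 + (11 − 1)·0.17 = 1 + 1.7 = 2.7.

2.70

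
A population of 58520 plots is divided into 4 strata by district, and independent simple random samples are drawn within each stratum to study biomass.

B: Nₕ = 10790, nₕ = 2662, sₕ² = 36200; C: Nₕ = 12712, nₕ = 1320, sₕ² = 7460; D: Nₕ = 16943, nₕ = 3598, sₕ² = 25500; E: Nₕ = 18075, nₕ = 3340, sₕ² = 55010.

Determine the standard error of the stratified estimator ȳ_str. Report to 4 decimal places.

Var(ȳ_str) = Σₕ Wₕ²(1 − fₕ)sₕ²/nₕ with Wₕ = Nₕ/N, N = 58520.
B: Wₕ = 0.18438141; term = 0.18438141²·(1 − 0.24670992)·36200/2662 = 0.34825473.
C: Wₕ = 0.21722488; term = 0.21722488²·(1 − 0.10383889)·7460/1320 = 0.23898471.
D: Wₕ = 0.28952495; term = 0.28952495²·(1 − 0.21235909)·25500/3598 = 0.46792826.
E: Wₕ = 0.30886876; term = 0.30886876²·(1 − 0.18478562)·55010/3340 = 1.2808993.
Sum = 2.336067.
SE = √(2.336067) = 1.5284.

1.5284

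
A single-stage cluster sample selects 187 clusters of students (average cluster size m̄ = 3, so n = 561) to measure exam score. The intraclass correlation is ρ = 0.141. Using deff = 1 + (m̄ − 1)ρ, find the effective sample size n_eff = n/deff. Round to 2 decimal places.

437.60

deff = 1 + (3 − 1)·0.141 = 1 + 0.282 = 1.282.
n_eff = 561 / 1.282 = 437.60.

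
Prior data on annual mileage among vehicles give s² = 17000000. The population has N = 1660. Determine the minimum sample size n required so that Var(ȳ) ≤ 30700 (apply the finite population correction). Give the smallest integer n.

Without fpc, n₀ = s²/D = 17000000/30700 = 553.7459.
With fpc, (1 − n/N)·s²/n ≤ D requires n ≥ n₀/(1 + n₀/N) = 553.7459/(1 + 553.7459/1660) = 415.2320.
Rounding up, n = 416.

416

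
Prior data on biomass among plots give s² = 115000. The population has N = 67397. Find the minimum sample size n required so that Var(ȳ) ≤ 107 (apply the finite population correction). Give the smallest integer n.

1058

Without fpc, n₀ = s²/D = 115000/107 = 1074.7664.
With fpc, (1 − n/N)·s²/n ≤ D requires n ≥ n₀/(1 + n₀/N) = 1074.7664/(1 + 1074.7664/67397) = 1057.8963.
Rounding up, n = 1058.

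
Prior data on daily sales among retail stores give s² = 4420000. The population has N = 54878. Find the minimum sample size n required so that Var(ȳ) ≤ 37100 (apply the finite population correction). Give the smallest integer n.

119

Without fpc, n₀ = s²/D = 4420000/37100 = 119.1375.
With fpc, (1 − n/N)·s²/n ≤ D requires n ≥ n₀/(1 + n₀/N) = 119.1375/(1 + 119.1375/54878) = 118.8794.
Rounding up, n = 119.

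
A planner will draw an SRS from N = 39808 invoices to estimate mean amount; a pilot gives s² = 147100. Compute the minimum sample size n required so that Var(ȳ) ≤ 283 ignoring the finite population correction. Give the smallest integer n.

520

Without fpc, n₀ = s²/D = 147100/283 = 519.7880.
Rounding up, n = 520.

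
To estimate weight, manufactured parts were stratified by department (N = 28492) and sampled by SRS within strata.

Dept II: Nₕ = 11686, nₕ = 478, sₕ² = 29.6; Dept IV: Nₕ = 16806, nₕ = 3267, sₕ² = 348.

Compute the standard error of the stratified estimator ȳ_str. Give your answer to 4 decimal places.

0.1996

Var(ȳ_str) = Σₕ Wₕ²(1 − fₕ)sₕ²/nₕ with Wₕ = Nₕ/N, N = 28492.
Dept II: Wₕ = 0.41015022; term = 0.41015022²·(1 − 0.04090365)·29.6/478 = 0.0099910687.
Dept IV: Wₕ = 0.58984978; term = 0.58984978²·(1 − 0.19439486)·348/3267 = 0.029856245.
Sum = 0.039847314.
SE = √(0.039847314) = 0.1996.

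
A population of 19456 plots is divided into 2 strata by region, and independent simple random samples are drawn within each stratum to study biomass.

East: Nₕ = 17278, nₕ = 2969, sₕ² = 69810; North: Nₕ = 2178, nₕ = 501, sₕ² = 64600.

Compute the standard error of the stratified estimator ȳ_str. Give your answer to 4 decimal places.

Var(ȳ_str) = Σₕ Wₕ²(1 − fₕ)sₕ²/nₕ with Wₕ = Nₕ/N, N = 19456.
East: Wₕ = 0.88805510; term = 0.88805510²·(1 − 0.17183702)·69810/2969 = 15.356883.
North: Wₕ = 0.11194490; term = 0.11194490²·(1 − 0.23002755)·64600/501 = 1.2441668.
Sum = 16.60105.
SE = √(16.60105) = 4.0744.

4.0744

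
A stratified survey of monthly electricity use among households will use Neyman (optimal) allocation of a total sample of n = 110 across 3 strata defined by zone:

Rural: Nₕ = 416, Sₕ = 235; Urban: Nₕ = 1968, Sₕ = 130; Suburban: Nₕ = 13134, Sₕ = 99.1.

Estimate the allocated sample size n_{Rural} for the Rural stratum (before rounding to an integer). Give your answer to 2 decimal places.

Neyman allocation: nₕ = n·NₕSₕ / Σⱼ NⱼSⱼ.
Σ NⱼSⱼ = 416·235 + 1968·130 + 13134·99.1 = 1.6551794 × 10^6.
n_{Rural} = 110·416·235 / (1.6551794 × 10^6) = 6.50.

6.50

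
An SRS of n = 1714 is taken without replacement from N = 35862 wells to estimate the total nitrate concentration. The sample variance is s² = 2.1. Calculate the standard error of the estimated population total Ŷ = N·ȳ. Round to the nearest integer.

Var(Ŷ) = N²·Var(ȳ) = N²·(1 − n/N)·s²/n.
f = 1714/35862 = 0.04779432; Var(ȳ) = 0.95220568·2.1/1714 = 0.0011666464.
Var(Ŷ) = 35862² · 0.0011666464 = 1.5004042 × 10^6.
SE(Ŷ) = √(1.5004042 × 10^6) = 1225.

1225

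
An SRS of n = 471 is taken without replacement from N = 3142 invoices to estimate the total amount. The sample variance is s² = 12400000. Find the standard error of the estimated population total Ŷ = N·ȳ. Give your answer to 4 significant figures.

470000

Var(Ŷ) = N²·Var(ȳ) = N²·(1 − n/N)·s²/n.
f = 471/3142 = 0.14990452; Var(ȳ) = 0.85009548·12400000/471 = 22380.433.
Var(Ŷ) = 3142² · 22380.433 = 2.209433 × 10^11.
SE(Ŷ) = √(2.209433 × 10^11) = 470000.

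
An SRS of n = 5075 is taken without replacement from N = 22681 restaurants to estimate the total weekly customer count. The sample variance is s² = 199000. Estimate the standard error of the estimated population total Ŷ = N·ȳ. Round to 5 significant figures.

125130

Var(Ŷ) = N²·Var(ȳ) = N²·(1 − n/N)·s²/n.
f = 5075/22681 = 0.22375557; Var(ȳ) = 0.77624443·199000/5075 = 30.437959.
Var(Ŷ) = 22681² · 30.437959 = 1.5658131 × 10^10.
SE(Ŷ) = √(1.5658131 × 10^10) = 125130.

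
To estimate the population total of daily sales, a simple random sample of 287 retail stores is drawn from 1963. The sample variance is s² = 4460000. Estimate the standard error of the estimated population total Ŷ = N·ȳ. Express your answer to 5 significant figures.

226110

Var(Ŷ) = N²·Var(ȳ) = N²·(1 − n/N)·s²/n.
f = 287/1963 = 0.14620479; Var(ȳ) = 0.85379521·4460000/287 = 13268.037.
Var(Ŷ) = 1963² · 13268.037 = 5.1126642 × 10^10.
SE(Ŷ) = √(5.1126642 × 10^10) = 226110.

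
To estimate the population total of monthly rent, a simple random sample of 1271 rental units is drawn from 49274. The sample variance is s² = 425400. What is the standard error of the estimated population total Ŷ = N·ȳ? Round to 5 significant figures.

Var(Ŷ) = N²·Var(ȳ) = N²·(1 − n/N)·s²/n.
f = 1271/49274 = 0.02579454; Var(ȳ) = 0.97420546·425400/1271 = 326.06373.
Var(Ŷ) = 49274² · 326.06373 = 7.9165896 × 10^11.
SE(Ŷ) = √(7.9165896 × 10^11) = 889750.

889750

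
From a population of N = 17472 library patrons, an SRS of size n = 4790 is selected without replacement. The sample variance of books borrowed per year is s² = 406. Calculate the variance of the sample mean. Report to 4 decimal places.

Under SRS without replacement, Var(ȳ) = (1 − f)·s²/n with f = n/N = 4790/17472 = 0.27415293.
Var(ȳ) = (1 − 0.27415293)·406/4790 = 0.72584707·0.084759916 = 0.061522737.

0.0615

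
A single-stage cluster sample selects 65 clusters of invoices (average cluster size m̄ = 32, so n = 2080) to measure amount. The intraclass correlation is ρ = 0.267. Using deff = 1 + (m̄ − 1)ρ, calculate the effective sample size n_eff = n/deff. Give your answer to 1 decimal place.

deff = 1 + (32 − 1)·0.267 = 1 + 8.277 = 9.277.
n_eff = 2080 / 9.277 = 224.2.

224.2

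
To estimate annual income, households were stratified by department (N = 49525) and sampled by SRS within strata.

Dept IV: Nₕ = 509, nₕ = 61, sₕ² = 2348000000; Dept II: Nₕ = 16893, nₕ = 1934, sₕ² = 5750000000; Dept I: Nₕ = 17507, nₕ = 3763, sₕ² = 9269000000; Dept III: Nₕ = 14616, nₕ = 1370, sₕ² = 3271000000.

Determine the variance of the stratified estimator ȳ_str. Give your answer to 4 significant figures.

740000

Var(ȳ_str) = Σₕ Wₕ²(1 − fₕ)sₕ²/nₕ with Wₕ = Nₕ/N, N = 49525.
Dept IV: Wₕ = 0.01027764; term = 0.01027764²·(1 − 0.11984283)·2348000000/61 = 3578.6159.
Dept II: Wₕ = 0.34110045; term = 0.34110045²·(1 − 0.11448529)·5750000000/1934 = 306317.46.
Dept I: Wₕ = 0.35349823; term = 0.35349823²·(1 − 0.21494259)·9269000000/3763 = 241643.2.
Dept III: Wₕ = 0.29512367; term = 0.29512367²·(1 − 0.09373290)·3271000000/1370 = 188462.22.
Sum = 740001.5.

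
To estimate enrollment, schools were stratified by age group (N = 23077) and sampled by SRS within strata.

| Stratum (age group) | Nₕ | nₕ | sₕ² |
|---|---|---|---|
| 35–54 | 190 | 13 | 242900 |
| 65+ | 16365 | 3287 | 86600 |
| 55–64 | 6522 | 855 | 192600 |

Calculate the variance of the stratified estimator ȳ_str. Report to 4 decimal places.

Var(ȳ_str) = Σₕ Wₕ²(1 − fₕ)sₕ²/nₕ with Wₕ = Nₕ/N, N = 23077.
35–54: Wₕ = 0.00823331; term = 0.00823331²·(1 − 0.06842105)·242900/13 = 1.1799194.
65+: Wₕ = 0.70914764; term = 0.70914764²·(1 − 0.20085548)·86600/3287 = 10.588071.
55–64: Wₕ = 0.28261906; term = 0.28261906²·(1 − 0.13109476)·192600/855 = 15.633833.
Sum = 27.401823.

27.4018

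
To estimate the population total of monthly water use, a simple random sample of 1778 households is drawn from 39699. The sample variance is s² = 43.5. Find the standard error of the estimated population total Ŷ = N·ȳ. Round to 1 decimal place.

6068.9

Var(Ŷ) = N²·Var(ȳ) = N²·(1 − n/N)·s²/n.
f = 1778/39699 = 0.04478702; Var(ȳ) = 0.95521298·43.5/1778 = 0.023369946.
Var(Ŷ) = 39699² · 0.023369946 = 3.6831283 × 10^7.
SE(Ŷ) = √(3.6831283 × 10^7) = 6068.9.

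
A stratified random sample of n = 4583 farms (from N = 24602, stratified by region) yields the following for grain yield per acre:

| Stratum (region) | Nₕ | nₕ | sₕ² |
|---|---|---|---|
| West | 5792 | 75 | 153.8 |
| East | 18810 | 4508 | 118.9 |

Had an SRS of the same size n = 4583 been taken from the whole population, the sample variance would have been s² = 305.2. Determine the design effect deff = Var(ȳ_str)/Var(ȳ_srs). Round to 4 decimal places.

2.2867

Var(ȳ_str) = Σ Wₕ²(1−fₕ)sₕ²/nₕ with Wₕ = Nₕ/24602:
  West: (5792/24602)²·(1−75/5792)·153.8/75 = 0.11218918
  East: (18810/24602)²·(1−4508/18810)·118.9/4508 = 0.011723106
  → Var(ȳ_str) = 0.12391229.
Var(ȳ_srs) = (1 − 4583/24602)·305.2/4583 = 0.054188439.
deff = 0.12391229 / 0.054188439 = 2.2867.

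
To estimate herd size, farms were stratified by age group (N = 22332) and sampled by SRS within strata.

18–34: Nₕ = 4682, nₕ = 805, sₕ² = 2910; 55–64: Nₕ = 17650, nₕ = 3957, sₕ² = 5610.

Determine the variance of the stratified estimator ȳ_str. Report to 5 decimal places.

0.81862

Var(ȳ_str) = Σₕ Wₕ²(1 − fₕ)sₕ²/nₕ with Wₕ = Nₕ/N, N = 22332.
18–34: Wₕ = 0.20965431; term = 0.20965431²·(1 − 0.17193507)·2910/805 = 0.1315737.
55–64: Wₕ = 0.79034569; term = 0.79034569²·(1 − 0.22419263)·5610/3957 = 0.68704454.
Sum = 0.81861824.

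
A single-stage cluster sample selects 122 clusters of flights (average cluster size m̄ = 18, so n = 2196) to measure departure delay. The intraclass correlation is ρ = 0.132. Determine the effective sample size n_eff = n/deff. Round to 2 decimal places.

676.94

deff = 1 + (18 − 1)·0.132 = 1 + 2.244 = 3.244.
n_eff = 2196 / 3.244 = 676.94.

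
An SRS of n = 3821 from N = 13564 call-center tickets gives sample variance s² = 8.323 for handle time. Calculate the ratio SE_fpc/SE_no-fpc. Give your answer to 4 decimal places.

f = n/N = 3821/13564 = 0.28170156.
SE_no-fpc = √(s²/n) = 0.046671464; SE_fpc = √((1−f)s²/n) = 0.039555228.
Ratio = √(1−f) = 0.84752489.

0.8475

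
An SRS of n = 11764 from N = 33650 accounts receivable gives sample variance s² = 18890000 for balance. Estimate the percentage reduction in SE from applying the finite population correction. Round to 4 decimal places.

19.3525

f = n/N = 11764/33650 = 0.34959881.
SE_no-fpc = √(s²/n) = 40.071765; SE_fpc = √((1−f)s²/n) = 32.316858.
Ratio = √(1−f) = 0.80647454. Reduction = 100·(1 − 0.80647454) = 19.3525%.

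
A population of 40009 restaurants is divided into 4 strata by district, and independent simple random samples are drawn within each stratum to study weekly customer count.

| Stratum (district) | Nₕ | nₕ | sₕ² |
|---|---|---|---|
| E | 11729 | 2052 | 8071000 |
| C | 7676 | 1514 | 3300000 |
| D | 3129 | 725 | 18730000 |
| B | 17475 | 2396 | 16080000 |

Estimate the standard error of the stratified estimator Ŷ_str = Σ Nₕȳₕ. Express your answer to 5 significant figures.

Var(Ŷ_str) = Σₕ Nₕ²(1 − fₕ)sₕ²/nₕ.
E: 11729²·(1 − 2052/11729)·8071000/2052 = 4.464283 × 10^11.
C: 7676²·(1 − 1514/7676)·3300000/1514 = 1.0309669 × 10^11.
D: 3129²·(1 − 725/3129)·18730000/725 = 1.9432998 × 10^11.
B: 17475²·(1 − 2396/17475)·16080000/2396 = 1.7684344 × 10^12.
Sum = 2.5122894 × 10^12.
SE = √(2.5122894 × 10^12) = 1.5850 × 10^6.

1.5850 × 10^6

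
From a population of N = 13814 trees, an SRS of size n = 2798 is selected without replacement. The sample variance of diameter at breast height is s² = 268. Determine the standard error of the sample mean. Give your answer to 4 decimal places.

0.2764

Under SRS without replacement, Var(ȳ) = (1 − f)·s²/n with f = n/N = 2798/13814 = 0.20254814.
Var(ȳ) = (1 − 0.20254814)·268/2798 = 0.79745186·0.095782702 = 0.076382094.
SE(ȳ) = √(0.076382094) = 0.2764.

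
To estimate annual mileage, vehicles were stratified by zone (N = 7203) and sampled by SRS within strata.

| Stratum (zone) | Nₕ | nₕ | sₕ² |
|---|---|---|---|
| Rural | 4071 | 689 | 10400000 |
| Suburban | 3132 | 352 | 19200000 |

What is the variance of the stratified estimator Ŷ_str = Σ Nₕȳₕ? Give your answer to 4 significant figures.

6.827 × 10^11

Var(Ŷ_str) = Σₕ Nₕ²(1 − fₕ)sₕ²/nₕ.
Rural: 4071²·(1 − 689/4071)·10400000/689 = 2.0782071 × 10^11.
Suburban: 3132²·(1 − 352/3132)·19200000/352 = 4.7492509 × 10^11.
Sum = 6.827458 × 10^11.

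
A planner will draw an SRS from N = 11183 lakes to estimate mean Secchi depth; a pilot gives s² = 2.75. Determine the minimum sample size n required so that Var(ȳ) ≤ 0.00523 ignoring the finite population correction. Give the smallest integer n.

526

Without fpc, n₀ = s²/D = 2.75/0.00523 = 525.8126.
Rounding up, n = 526.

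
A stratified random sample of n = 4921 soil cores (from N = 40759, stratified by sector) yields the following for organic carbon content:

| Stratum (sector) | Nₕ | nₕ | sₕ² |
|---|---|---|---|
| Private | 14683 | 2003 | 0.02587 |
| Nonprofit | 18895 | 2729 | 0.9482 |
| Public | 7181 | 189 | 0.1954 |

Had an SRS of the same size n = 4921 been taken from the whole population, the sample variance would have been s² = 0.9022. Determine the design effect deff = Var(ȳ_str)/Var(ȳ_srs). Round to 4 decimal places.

0.5991

Var(ȳ_str) = Σ Wₕ²(1−fₕ)sₕ²/nₕ with Wₕ = Nₕ/40759:
  Private: (14683/40759)²·(1−2003/14683)·0.02587/2003 = 1.4474464 × 10^-6
  Nonprofit: (18895/40759)²·(1−2729/18895)·0.9482/2729 = 6.3884992 × 10^-5
  Public: (7181/40759)²·(1−189/7181)·0.1954/189 = 3.1246549 × 10^-5
  → Var(ȳ_str) = 9.6578987 × 10^-5.
Var(ȳ_srs) = (1 − 4921/40759)·0.9022/4921 = 1.6120173 × 10^-4.
deff = (9.6578987 × 10^-5) / (1.6120173 × 10^-4) = 0.5991.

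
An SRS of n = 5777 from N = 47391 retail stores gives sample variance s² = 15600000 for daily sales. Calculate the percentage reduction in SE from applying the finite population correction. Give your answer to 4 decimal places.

6.2931

f = n/N = 5777/47391 = 0.12190078.
SE_no-fpc = √(s²/n) = 51.965022; SE_fpc = √((1−f)s²/n) = 48.694836.
Ratio = √(1−f) = 0.93706948. Reduction = 100·(1 − 0.93706948) = 6.2931%.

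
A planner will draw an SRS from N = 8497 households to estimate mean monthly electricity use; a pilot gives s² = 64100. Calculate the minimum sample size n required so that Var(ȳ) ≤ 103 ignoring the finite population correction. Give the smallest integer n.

Without fpc, n₀ = s²/D = 64100/103 = 622.3301.
Rounding up, n = 623.

623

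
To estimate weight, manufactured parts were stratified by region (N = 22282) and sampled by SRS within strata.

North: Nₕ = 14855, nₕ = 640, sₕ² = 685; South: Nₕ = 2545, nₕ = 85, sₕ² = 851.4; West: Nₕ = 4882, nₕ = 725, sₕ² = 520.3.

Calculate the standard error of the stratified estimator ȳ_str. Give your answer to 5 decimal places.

Var(ȳ_str) = Σₕ Wₕ²(1 − fₕ)sₕ²/nₕ with Wₕ = Nₕ/N, N = 22282.
North: Wₕ = 0.66668163; term = 0.66668163²·(1 − 0.04308314)·685/640 = 0.45522046.
South: Wₕ = 0.11421775; term = 0.11421775²·(1 − 0.03339882)·851.4/85 = 0.12630754.
West: Wₕ = 0.21910062; term = 0.21910062²·(1 − 0.14850471)·520.3/725 = 0.029334945.
Sum = 0.61086295.
SE = √(0.61086295) = 0.78158.

0.78158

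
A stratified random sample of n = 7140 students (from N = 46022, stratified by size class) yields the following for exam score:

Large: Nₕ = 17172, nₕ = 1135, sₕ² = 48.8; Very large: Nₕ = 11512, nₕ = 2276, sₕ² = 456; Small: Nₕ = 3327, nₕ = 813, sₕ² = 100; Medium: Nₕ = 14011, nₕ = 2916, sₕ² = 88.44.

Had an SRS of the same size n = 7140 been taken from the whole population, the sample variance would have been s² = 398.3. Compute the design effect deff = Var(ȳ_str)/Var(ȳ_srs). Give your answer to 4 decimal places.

0.3896

Var(ȳ_str) = Σ Wₕ²(1−fₕ)sₕ²/nₕ with Wₕ = Nₕ/46022:
  Large: (17172/46022)²·(1−1135/17172)·48.8/1135 = 0.0055903242
  Very large: (11512/46022)²·(1−2276/11512)·456/2276 = 0.010057645
  Small: (3327/46022)²·(1−813/3327)·100/813 = 4.8573182 × 10^-4
  Medium: (14011/46022)²·(1−2916/14011)·88.44/2916 = 0.0022260078
  → Var(ȳ_str) = 0.018359709.
Var(ȳ_srs) = (1 − 7140/46022)·398.3/7140 = 0.047129757.
deff = 0.018359709 / 0.047129757 = 0.3896.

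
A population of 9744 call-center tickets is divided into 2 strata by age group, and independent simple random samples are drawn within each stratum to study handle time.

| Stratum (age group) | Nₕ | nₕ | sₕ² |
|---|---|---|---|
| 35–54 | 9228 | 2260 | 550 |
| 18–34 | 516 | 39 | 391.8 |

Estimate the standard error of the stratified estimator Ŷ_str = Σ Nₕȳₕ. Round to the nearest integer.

Var(Ŷ_str) = Σₕ Nₕ²(1 − fₕ)sₕ²/nₕ.
35–54: 9228²·(1 − 2260/9228)·550/2260 = 1.5648401 × 10^7.
18–34: 516²·(1 − 39/516)·391.8/39 = 2.4726799 × 10^6.
Sum = 1.8121081 × 10^7.
SE = √(1.8121081 × 10^7) = 4257.

4257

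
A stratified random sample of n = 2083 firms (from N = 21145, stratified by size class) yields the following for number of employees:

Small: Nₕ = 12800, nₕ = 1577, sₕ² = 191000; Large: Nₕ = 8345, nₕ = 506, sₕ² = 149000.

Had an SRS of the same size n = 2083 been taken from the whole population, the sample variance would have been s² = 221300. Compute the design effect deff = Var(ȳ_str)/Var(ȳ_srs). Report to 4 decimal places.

0.8561

Var(ȳ_str) = Σ Wₕ²(1−fₕ)sₕ²/nₕ with Wₕ = Nₕ/21145:
  Small: (12800/21145)²·(1−1577/12800)·191000/1577 = 38.913942
  Large: (8345/21145)²·(1−506/8345)·149000/506 = 43.083143
  → Var(ȳ_str) = 81.997085.
Var(ȳ_srs) = (1 − 2083/21145)·221300/2083 = 95.775167.
deff = 81.997085 / 95.775167 = 0.8561.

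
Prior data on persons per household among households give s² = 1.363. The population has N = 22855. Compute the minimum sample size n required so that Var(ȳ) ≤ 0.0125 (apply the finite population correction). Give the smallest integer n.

109

Without fpc, n₀ = s²/D = 1.363/0.0125 = 109.0400.
With fpc, (1 − n/N)·s²/n ≤ D requires n ≥ n₀/(1 + n₀/N) = 109.0400/(1 + 109.0400/22855) = 108.5222.
Rounding up, n = 109.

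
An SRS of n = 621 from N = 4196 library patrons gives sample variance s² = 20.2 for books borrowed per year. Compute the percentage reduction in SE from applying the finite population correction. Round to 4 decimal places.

7.6961

f = n/N = 621/4196 = 0.14799809.
SE_no-fpc = √(s²/n) = 0.18035571; SE_fpc = √((1−f)s²/n) = 0.16647544.
Ratio = √(1−f) = 0.92303949. Reduction = 100·(1 − 0.92303949) = 7.6961%.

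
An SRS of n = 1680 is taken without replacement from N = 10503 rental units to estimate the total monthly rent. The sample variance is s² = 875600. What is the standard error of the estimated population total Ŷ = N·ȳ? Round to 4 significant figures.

Var(Ŷ) = N²·Var(ȳ) = N²·(1 − n/N)·s²/n.
f = 1680/10503 = 0.15995430; Var(ȳ) = 0.84004570·875600/1680 = 437.82382.
Var(Ŷ) = 10503² · 437.82382 = 4.8297663 × 10^10.
SE(Ŷ) = √(4.8297663 × 10^10) = 219800.

219800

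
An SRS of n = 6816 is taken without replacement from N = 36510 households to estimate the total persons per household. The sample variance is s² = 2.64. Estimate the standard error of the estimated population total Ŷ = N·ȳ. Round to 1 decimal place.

648.0

Var(Ŷ) = N²·Var(ȳ) = N²·(1 − n/N)·s²/n.
f = 6816/36510 = 0.18668858; Var(ȳ) = 0.81331142·2.64/6816 = 3.1501499 × 10^-4.
Var(Ŷ) = 36510² · (3.1501499 × 10^-4) = 419908.71.
SE(Ŷ) = √(419908.71) = 648.0.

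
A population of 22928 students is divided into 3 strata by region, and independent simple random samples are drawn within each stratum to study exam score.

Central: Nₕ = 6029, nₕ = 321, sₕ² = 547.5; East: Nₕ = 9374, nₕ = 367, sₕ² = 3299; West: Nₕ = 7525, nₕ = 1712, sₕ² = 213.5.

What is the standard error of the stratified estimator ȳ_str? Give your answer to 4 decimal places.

Var(ȳ_str) = Σₕ Wₕ²(1 − fₕ)sₕ²/nₕ with Wₕ = Nₕ/N, N = 22928.
Central: Wₕ = 0.26295359; term = 0.26295359²·(1 − 0.05324266)·547.5/321 = 0.11165444.
East: Wₕ = 0.40884508; term = 0.40884508²·(1 − 0.03915084)·3299/367 = 1.4437401.
West: Wₕ = 0.32820133; term = 0.32820133²·(1 − 0.22750831)·213.5/1712 = 0.010376923.
Sum = 1.5657715.
SE = √(1.5657715) = 1.2513.

1.2513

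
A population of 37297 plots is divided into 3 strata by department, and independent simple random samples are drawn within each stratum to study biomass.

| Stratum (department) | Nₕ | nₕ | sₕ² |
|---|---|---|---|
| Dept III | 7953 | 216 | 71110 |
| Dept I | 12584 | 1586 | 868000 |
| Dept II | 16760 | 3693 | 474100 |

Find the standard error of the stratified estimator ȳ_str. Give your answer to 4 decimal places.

9.4458

Var(ȳ_str) = Σₕ Wₕ²(1 − fₕ)sₕ²/nₕ with Wₕ = Nₕ/N, N = 37297.
Dept III: Wₕ = 0.21323431; term = 0.21323431²·(1 − 0.02715956)·71110/216 = 14.562392.
Dept I: Wₕ = 0.33739979; term = 0.33739979²·(1 − 0.12603306)·868000/1586 = 54.450411.
Dept II: Wₕ = 0.44936590; term = 0.44936590²·(1 − 0.22034606)·474100/3693 = 20.21123.
Sum = 89.224033.
SE = √(89.224033) = 9.4458.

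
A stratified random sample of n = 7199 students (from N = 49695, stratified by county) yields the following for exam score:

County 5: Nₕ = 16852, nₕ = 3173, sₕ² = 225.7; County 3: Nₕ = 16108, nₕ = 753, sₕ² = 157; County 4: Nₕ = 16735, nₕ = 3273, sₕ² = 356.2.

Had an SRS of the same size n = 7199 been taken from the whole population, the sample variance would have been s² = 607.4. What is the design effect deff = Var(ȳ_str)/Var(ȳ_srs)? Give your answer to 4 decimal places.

Var(ȳ_str) = Σ Wₕ²(1−fₕ)sₕ²/nₕ with Wₕ = Nₕ/49695:
  County 5: (16852/49695)²·(1−3173/16852)·225.7/3173 = 0.0066395997
  County 3: (16108/49695)²·(1−753/16108)·157/753 = 0.020881934
  County 4: (16735/49695)²·(1−3273/16735)·356.2/3273 = 0.0099279098
  → Var(ȳ_str) = 0.037449444.
Var(ȳ_srs) = (1 − 7199/49695)·607.4/7199 = 0.072150272.
deff = 0.037449444 / 0.072150272 = 0.5190.

0.5190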